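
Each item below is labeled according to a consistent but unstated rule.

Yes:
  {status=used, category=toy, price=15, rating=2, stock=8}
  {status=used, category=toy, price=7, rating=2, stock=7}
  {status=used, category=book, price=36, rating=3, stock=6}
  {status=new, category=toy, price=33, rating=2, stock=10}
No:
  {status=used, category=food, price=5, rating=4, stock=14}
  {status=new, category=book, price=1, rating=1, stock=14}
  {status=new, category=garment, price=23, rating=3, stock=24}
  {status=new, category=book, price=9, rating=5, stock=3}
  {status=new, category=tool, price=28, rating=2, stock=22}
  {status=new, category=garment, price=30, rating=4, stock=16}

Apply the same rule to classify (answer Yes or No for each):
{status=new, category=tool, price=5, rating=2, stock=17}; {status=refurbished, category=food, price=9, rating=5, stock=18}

No, No

The distinguishing property — stock ≥ 6 AND stock ≤ 10 — holds for all the 'Yes' cases and none of the 'No' cases.
No: {status=new, category=tool, price=5, rating=2, stock=17}, since stock = 17.
No: {status=refurbished, category=food, price=9, rating=5, stock=18}, since stock = 18.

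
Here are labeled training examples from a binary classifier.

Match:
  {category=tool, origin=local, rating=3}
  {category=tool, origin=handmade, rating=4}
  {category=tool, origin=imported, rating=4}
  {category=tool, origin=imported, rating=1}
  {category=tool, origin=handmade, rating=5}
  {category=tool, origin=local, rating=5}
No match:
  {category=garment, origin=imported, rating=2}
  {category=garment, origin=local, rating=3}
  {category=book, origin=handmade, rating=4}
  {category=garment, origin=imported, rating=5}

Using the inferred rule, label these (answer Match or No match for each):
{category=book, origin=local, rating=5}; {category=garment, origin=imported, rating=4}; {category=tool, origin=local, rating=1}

A rule that fits every label: category is tool — true of each 'Match' example, false of each 'No match' one.

No match, No match, Match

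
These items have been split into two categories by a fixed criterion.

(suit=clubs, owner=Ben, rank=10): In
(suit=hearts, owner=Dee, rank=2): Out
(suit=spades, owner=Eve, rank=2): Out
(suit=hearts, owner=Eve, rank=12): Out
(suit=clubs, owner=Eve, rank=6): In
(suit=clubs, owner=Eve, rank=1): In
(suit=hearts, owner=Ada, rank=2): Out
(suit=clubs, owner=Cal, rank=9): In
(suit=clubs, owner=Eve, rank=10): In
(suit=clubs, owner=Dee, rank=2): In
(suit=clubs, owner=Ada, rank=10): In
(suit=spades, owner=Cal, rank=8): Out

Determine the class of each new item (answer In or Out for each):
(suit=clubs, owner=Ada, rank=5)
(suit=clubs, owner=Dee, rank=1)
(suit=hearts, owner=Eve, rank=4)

In, In, Out

The rule appears to be: suit is clubs.
(suit=clubs, owner=Ada, rank=5): In (suit is clubs).
(suit=clubs, owner=Dee, rank=1): In (suit is clubs).
(suit=hearts, owner=Eve, rank=4): Out (suit is hearts).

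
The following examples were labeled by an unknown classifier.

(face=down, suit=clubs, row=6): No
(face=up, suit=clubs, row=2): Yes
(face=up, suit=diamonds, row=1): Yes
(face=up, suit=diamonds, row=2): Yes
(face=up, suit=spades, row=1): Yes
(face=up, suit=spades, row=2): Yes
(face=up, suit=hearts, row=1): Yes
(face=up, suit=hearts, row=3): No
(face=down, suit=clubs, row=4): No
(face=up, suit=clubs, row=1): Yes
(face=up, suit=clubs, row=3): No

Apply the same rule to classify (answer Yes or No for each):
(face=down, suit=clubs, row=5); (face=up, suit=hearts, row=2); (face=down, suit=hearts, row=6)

No, Yes, No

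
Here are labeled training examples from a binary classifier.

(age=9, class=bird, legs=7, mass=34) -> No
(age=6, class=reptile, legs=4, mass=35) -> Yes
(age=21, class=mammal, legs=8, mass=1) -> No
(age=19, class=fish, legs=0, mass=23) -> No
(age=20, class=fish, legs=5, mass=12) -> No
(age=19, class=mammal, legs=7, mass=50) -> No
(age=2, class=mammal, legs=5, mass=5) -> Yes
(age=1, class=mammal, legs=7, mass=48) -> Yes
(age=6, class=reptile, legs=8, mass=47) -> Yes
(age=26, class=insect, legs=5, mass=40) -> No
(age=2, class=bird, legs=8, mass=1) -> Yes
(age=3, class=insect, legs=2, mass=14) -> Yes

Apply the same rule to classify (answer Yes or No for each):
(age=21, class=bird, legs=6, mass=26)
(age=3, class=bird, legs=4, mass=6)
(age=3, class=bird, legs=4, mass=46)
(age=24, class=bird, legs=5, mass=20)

No, Yes, Yes, No

All 'Yes' examples share one property — age ≤ 6 — and every 'No' example lacks it.
No: (age=21, class=bird, legs=6, mass=26), since age = 21. Yes: (age=3, class=bird, legs=4, mass=6), since age = 3. Yes: (age=3, class=bird, legs=4, mass=46), since age = 3. No: (age=24, class=bird, legs=5, mass=20), since age = 24.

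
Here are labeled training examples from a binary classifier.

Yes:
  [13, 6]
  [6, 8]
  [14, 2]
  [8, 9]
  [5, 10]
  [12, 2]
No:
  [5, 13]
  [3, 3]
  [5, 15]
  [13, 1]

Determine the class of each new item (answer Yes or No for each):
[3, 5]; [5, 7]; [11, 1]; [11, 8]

Comparing the two groups points to one rule — product is even.
[3, 5]: No (3·5 = 15). [5, 7]: No (5·7 = 35). [11, 1]: No (11·1 = 11). [11, 8]: Yes (11·8 = 88).

No, No, No, Yes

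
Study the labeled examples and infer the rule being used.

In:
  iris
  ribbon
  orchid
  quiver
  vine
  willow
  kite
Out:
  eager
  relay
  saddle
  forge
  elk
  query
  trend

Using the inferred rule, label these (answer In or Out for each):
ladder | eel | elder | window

Out, Out, Out, In

The common property of the 'In' items is: contains 'i'. No 'Out' item has it.
ladder → no 'i' → Out.
eel → no 'i' → Out.
elder → no 'i' → Out.
window → has 'i' → In.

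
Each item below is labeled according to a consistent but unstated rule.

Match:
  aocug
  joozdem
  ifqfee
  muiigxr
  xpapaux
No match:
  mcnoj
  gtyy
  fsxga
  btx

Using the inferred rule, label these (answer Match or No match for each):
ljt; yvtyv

No match, No match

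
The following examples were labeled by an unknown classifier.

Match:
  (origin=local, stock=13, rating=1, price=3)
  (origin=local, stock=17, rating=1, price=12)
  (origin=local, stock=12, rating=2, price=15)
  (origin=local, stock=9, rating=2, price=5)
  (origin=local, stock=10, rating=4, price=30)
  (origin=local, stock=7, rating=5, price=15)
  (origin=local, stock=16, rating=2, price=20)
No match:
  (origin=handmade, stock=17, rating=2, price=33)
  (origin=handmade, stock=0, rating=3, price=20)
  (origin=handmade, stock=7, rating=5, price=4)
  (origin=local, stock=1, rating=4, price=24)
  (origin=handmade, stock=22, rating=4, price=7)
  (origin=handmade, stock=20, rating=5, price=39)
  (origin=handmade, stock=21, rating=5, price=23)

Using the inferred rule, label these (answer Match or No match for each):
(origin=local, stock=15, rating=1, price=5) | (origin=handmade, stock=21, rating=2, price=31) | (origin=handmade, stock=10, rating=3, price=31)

One predicate separates the groups cleanly: origin is local AND stock ≥ 7.
Match: (origin=local, stock=15, rating=1, price=5), since origin is local, stock = 15.
No match: (origin=handmade, stock=21, rating=2, price=31), since origin is handmade, stock = 21.
No match: (origin=handmade, stock=10, rating=3, price=31), since origin is handmade, stock = 10.

Match, No match, No match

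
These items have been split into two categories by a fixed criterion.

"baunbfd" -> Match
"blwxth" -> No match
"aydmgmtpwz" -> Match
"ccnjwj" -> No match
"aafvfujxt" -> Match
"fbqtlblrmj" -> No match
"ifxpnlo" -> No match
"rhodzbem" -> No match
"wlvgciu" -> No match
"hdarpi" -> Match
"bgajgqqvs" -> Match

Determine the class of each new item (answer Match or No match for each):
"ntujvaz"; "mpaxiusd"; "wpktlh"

Match, Match, No match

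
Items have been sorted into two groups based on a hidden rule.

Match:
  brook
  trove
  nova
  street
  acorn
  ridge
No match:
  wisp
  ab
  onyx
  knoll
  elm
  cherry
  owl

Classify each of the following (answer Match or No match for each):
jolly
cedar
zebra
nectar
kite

No match, Match, Match, Match, Match

The pattern is that an item is 'Match' exactly when: has ≥ 2 vowels.
jolly: No match (1 vowel). cedar: Match (2 vowels). zebra: Match (2 vowels). nectar: Match (2 vowels). kite: Match (2 vowels).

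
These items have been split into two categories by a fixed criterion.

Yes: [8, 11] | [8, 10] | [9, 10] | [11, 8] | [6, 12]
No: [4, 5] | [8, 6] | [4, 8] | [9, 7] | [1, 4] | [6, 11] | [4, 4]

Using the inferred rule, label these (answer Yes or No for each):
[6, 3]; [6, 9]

No, No

The classifier is using: sum ≥ 18.
[6, 3] — 6+3 = 9, hence No.
[6, 9] — 6+9 = 15, hence No.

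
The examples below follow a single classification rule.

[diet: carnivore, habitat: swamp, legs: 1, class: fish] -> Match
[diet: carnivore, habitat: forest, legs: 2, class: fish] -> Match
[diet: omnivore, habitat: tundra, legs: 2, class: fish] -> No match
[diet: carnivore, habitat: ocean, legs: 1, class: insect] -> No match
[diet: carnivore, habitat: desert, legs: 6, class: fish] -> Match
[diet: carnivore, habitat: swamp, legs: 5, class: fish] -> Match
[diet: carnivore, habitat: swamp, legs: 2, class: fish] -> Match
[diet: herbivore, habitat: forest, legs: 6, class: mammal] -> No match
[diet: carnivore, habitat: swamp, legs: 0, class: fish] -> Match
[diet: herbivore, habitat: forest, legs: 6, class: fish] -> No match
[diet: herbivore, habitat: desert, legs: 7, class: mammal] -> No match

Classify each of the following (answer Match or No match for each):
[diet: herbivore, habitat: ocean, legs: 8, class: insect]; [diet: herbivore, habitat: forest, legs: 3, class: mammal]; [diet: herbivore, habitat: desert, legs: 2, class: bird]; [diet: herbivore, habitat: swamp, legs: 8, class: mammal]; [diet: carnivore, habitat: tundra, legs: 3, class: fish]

No match, No match, No match, No match, Match

One predicate separates the groups cleanly: diet is carnivore AND class is fish.
[diet: herbivore, habitat: ocean, legs: 8, class: insect]: diet is herbivore, class is insect — doesn't match, so No match.
[diet: herbivore, habitat: forest, legs: 3, class: mammal]: diet is herbivore, class is mammal — doesn't match, so No match.
[diet: herbivore, habitat: desert, legs: 2, class: bird]: diet is herbivore, class is bird — doesn't match, so No match.
[diet: herbivore, habitat: swamp, legs: 8, class: mammal]: diet is herbivore, class is mammal — doesn't match, so No match.
[diet: carnivore, habitat: tundra, legs: 3, class: fish]: diet is carnivore, class is fish — has this property, so Match.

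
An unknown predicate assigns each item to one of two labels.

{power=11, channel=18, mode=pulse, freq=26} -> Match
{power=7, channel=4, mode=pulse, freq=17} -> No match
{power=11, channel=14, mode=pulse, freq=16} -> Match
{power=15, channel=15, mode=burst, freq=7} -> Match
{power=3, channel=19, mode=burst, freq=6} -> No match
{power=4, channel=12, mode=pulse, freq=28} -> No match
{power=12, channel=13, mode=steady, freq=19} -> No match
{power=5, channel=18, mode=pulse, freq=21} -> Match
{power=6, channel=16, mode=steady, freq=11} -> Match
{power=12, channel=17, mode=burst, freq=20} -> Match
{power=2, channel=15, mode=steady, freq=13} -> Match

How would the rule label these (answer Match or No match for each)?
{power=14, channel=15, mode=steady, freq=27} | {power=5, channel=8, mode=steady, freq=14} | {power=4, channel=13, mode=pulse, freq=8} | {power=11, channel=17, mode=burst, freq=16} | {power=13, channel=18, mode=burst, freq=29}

Every 'Match' example satisfies: channel ≥ 14 AND freq ≥ 7. None of the 'No match' examples do.
{power=14, channel=15, mode=steady, freq=27}: channel = 15, freq = 27 — matches, so Match.
{power=5, channel=8, mode=steady, freq=14}: channel = 8, freq = 14 — does not pass, so No match.
{power=4, channel=13, mode=pulse, freq=8}: channel = 13, freq = 8 — does not pass, so No match.
{power=11, channel=17, mode=burst, freq=16}: channel = 17, freq = 16 — matches, so Match.
{power=13, channel=18, mode=burst, freq=29}: channel = 18, freq = 29 — matches, so Match.

Match, No match, No match, Match, Match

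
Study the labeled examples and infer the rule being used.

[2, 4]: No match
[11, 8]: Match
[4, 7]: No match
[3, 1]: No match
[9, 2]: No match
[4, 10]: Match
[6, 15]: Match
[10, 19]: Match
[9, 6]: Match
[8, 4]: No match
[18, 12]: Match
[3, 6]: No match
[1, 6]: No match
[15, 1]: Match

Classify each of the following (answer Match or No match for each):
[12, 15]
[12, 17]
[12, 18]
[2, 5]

Match, Match, Match, No match

The distinguishing property — sum ≥ 14 — holds for all the 'Match' cases and none of the 'No match' cases.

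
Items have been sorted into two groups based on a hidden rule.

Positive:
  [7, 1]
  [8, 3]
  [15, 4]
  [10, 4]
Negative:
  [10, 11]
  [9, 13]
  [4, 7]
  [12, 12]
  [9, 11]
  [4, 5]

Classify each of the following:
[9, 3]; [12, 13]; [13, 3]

Positive, Negative, Positive

The distinguishing property — first > second — holds for all the 'Positive' cases and none of the 'Negative' cases.
[9, 3] → 9 > 3 → Positive.
[12, 13] → 12 < 13 → Negative.
[13, 3] → 13 > 3 → Positive.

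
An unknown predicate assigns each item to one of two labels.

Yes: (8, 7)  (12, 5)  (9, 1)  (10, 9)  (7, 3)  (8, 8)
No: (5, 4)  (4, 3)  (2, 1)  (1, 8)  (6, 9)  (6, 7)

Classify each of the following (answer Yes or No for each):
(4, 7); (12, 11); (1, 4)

No, Yes, No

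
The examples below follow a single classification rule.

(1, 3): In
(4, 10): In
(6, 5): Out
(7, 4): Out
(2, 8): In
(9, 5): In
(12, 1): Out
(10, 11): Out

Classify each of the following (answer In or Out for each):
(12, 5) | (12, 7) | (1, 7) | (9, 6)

Rule: sum is even. This holds for each 'In' example and fails for each 'Out' one.

Out, Out, In, Out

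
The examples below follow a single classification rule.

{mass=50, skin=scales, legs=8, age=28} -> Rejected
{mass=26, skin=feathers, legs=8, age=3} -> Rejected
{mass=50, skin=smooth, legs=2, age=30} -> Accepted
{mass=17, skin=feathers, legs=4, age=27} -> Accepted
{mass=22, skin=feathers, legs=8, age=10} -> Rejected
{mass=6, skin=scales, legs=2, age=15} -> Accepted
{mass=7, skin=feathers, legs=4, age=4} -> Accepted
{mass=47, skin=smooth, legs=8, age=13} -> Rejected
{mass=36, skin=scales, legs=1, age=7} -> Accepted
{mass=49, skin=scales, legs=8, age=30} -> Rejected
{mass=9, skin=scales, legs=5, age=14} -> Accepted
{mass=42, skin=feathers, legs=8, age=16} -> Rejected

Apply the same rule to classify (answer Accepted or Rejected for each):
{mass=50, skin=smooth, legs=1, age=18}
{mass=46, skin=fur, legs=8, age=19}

Accepted, Rejected

A rule that fits every label: legs ≤ 5 — true of each 'Accepted' example, false of each 'Rejected' one.
Accepted: {mass=50, skin=smooth, legs=1, age=18}, since legs = 1. Rejected: {mass=46, skin=fur, legs=8, age=19}, since legs = 8.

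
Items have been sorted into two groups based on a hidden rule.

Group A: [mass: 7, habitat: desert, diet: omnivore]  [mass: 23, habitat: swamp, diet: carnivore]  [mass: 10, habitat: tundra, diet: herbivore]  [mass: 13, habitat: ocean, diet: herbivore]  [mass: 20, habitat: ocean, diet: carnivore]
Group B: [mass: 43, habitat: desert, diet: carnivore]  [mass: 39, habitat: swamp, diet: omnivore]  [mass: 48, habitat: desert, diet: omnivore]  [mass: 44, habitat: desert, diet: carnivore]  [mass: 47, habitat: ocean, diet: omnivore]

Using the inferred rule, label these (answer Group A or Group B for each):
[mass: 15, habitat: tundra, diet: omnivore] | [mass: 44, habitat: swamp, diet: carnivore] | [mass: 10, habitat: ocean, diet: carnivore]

Group A, Group B, Group A

The common property of the 'Group A' items is: mass ≤ 23. No 'Group B' item has it.
Group A: [mass: 15, habitat: tundra, diet: omnivore], since mass = 15. Group B: [mass: 44, habitat: swamp, diet: carnivore], since mass = 44. Group A: [mass: 10, habitat: ocean, diet: carnivore], since mass = 10.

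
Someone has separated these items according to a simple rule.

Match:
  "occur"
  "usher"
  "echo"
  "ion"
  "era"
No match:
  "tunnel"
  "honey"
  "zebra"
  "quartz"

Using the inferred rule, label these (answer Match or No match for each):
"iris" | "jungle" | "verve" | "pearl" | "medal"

A rule that fits every label: starts with a vowel — true of each 'Match' example, false of each 'No match' one.
"iris": starts with 'i' — checks out, so Match. "jungle": starts with 'j' — doesn't qualify, so No match. "verve": starts with 'v' — doesn't qualify, so No match. "pearl": starts with 'p' — doesn't qualify, so No match. "medal": starts with 'm' — doesn't qualify, so No match.

Match, No match, No match, No match, No match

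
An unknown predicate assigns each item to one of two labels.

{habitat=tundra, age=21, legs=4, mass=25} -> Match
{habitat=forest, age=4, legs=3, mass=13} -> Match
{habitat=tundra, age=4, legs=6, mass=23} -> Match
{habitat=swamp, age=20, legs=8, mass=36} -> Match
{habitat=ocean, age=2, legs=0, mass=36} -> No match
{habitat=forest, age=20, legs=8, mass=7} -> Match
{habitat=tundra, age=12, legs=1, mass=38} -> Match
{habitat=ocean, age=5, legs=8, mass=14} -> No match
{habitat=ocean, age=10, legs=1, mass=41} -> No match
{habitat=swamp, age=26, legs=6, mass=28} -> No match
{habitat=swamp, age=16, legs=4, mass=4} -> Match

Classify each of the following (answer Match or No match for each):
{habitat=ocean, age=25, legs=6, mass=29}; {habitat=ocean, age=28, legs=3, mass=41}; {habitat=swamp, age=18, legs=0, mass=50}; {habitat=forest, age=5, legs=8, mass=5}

Rule: habitat is not ocean AND age ≤ 21. This holds for each 'Match' example and fails for each 'No match' one.
{habitat=ocean, age=25, legs=6, mass=29} → habitat is ocean, age = 25 → No match.
{habitat=ocean, age=28, legs=3, mass=41} → habitat is ocean, age = 28 → No match.
{habitat=swamp, age=18, legs=0, mass=50} → habitat is swamp, age = 18 → Match.
{habitat=forest, age=5, legs=8, mass=5} → habitat is forest, age = 5 → Match.

No match, No match, Match, Match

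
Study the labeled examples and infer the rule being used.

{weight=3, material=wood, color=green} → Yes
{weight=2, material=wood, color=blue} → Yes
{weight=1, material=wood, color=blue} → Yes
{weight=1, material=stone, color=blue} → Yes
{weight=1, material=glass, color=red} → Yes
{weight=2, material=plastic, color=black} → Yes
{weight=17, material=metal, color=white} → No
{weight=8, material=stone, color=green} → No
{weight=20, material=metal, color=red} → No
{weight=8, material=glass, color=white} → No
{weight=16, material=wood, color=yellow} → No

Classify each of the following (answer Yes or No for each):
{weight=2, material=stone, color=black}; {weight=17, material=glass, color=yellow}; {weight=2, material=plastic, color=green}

The pattern is that an item is 'Yes' exactly when: weight ≤ 3.
{weight=2, material=stone, color=black} — weight = 2, hence Yes. {weight=17, material=glass, color=yellow} — weight = 17, hence No. {weight=2, material=plastic, color=green} — weight = 2, hence Yes.

Yes, No, Yes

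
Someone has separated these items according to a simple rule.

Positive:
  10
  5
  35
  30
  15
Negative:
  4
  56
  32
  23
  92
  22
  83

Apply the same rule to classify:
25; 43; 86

Positive, Negative, Negative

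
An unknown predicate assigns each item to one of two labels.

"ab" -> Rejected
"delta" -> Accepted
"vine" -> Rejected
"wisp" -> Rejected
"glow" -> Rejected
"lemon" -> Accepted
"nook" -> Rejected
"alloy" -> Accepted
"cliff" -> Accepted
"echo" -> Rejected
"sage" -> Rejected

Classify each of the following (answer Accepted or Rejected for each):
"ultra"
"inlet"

Accepted, Accepted

All 'Accepted' examples share one property — odd length — and every 'Rejected' example lacks it.
"ultra" → length 5 → Accepted. "inlet" → length 5 → Accepted.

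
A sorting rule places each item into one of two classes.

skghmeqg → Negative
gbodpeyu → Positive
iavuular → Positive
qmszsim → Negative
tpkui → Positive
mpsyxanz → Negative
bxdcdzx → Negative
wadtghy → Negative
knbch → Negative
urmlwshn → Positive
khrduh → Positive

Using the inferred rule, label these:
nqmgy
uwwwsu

Negative, Positive

One predicate separates the groups cleanly: contains 'u'.
nqmgy: no 'u' — fails the rule, so Negative. uwwwsu: has 'u' — fits, so Positive.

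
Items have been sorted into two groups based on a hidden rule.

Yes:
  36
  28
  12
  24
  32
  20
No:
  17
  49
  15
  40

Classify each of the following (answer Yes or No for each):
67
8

Rule: even AND at most 36. This holds for each 'Yes' example and fails for each 'No' one.
67: No (67 is odd, 67 > 36).
8: Yes (8 is even, 8 ≤ 36).

No, Yes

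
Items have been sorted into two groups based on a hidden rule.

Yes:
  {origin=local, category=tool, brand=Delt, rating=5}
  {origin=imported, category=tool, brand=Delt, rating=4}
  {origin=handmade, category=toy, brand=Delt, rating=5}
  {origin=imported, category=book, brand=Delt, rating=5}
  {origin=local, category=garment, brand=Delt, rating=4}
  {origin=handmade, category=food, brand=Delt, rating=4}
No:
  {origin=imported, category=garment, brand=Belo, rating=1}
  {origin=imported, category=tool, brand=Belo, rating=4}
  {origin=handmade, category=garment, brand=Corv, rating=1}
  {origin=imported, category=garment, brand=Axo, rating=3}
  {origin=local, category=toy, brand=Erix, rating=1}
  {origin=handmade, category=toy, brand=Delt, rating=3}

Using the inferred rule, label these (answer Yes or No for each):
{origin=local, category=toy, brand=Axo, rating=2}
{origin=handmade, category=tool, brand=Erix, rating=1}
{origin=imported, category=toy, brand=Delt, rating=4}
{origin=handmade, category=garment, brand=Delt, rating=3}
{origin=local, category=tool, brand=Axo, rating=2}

No, No, Yes, No, No

The pattern is that an item is 'Yes' exactly when: brand is Delt AND rating ≥ 4.
{origin=local, category=toy, brand=Axo, rating=2}: brand is Axo, rating = 2 — doesn't qualify, so No. {origin=handmade, category=tool, brand=Erix, rating=1}: brand is Erix, rating = 1 — doesn't qualify, so No. {origin=imported, category=toy, brand=Delt, rating=4}: brand is Delt, rating = 4 — has this property, so Yes. {origin=handmade, category=garment, brand=Delt, rating=3}: brand is Delt, rating = 3 — doesn't qualify, so No. {origin=local, category=tool, brand=Axo, rating=2}: brand is Axo, rating = 2 — doesn't qualify, so No.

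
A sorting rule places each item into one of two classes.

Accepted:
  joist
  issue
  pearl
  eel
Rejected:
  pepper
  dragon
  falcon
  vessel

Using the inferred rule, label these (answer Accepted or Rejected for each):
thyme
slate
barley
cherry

Accepted, Accepted, Rejected, Rejected

The rule appears to be: odd length.
thyme — length 5, hence Accepted. slate — length 5, hence Accepted. barley — length 6, hence Rejected. cherry — length 6, hence Rejected.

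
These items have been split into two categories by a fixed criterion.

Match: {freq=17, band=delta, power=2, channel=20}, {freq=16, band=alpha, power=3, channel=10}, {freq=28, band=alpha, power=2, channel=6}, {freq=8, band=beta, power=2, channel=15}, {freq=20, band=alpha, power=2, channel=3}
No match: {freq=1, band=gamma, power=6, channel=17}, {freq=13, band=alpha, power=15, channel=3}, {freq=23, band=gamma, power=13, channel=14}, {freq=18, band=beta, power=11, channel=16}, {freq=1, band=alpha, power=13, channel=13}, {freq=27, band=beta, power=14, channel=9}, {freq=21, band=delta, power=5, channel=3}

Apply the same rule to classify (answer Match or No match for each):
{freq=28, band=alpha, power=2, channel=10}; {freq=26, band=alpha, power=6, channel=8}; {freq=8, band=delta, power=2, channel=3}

The pattern is that an item is 'Match' exactly when: power ≤ 3.
{freq=28, band=alpha, power=2, channel=10} → power = 2 → Match.
{freq=26, band=alpha, power=6, channel=8} → power = 6 → No match.
{freq=8, band=delta, power=2, channel=3} → power = 2 → Match.

Match, No match, Match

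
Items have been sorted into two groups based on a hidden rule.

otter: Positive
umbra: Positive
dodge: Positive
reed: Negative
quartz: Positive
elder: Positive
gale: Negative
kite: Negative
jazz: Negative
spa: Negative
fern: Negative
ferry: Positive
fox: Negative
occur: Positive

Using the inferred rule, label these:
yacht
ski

Rule: length ≥ 5. This holds for each 'Positive' example and fails for each 'Negative' one.
yacht — length 5, hence Positive.
ski — length 3, hence Negative.

Positive, Negative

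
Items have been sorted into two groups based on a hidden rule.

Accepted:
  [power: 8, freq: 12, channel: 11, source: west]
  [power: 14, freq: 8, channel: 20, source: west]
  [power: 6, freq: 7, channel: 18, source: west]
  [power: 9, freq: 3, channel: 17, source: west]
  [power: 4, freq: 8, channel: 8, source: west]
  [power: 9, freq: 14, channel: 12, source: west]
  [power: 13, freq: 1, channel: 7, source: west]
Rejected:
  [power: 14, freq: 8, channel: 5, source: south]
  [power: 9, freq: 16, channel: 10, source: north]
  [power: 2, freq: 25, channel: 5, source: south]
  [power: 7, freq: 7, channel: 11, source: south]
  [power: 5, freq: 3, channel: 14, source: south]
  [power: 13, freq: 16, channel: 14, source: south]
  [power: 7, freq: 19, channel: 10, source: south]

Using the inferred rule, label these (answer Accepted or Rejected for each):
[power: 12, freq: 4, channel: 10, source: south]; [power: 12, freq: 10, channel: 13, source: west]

Rejected, Accepted

The pattern is that an item is 'Accepted' exactly when: source is west.
Rejected: [power: 12, freq: 4, channel: 10, source: south], since source is south.
Accepted: [power: 12, freq: 10, channel: 13, source: west], since source is west.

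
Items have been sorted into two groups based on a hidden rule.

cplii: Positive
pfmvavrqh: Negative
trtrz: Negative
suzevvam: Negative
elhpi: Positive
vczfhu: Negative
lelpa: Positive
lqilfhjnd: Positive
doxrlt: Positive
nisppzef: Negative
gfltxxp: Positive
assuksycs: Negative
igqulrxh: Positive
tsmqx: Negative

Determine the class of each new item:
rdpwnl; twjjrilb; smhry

The simplest hypothesis consistent with all the labels is: contains 'l'.
rdpwnl: Positive (has 'l').
twjjrilb: Positive (has 'l').
smhry: Negative (no 'l').

Positive, Positive, Negative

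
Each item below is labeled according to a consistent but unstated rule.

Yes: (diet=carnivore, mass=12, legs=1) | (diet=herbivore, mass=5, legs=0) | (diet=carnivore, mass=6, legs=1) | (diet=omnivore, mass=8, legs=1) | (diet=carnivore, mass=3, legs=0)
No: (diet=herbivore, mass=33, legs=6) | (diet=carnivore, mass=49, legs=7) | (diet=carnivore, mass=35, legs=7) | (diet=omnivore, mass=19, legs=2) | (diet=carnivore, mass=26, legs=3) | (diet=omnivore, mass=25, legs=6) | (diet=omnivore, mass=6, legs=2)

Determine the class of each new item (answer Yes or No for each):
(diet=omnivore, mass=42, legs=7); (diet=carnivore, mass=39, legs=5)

No, No

The rule appears to be: legs ≤ 1.
No: (diet=omnivore, mass=42, legs=7), since legs = 7.
No: (diet=carnivore, mass=39, legs=5), since legs = 5.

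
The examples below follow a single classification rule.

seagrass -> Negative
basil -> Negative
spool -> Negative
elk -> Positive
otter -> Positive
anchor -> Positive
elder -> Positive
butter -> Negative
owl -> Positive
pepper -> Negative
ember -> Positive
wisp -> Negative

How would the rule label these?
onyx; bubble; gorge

Positive, Negative, Negative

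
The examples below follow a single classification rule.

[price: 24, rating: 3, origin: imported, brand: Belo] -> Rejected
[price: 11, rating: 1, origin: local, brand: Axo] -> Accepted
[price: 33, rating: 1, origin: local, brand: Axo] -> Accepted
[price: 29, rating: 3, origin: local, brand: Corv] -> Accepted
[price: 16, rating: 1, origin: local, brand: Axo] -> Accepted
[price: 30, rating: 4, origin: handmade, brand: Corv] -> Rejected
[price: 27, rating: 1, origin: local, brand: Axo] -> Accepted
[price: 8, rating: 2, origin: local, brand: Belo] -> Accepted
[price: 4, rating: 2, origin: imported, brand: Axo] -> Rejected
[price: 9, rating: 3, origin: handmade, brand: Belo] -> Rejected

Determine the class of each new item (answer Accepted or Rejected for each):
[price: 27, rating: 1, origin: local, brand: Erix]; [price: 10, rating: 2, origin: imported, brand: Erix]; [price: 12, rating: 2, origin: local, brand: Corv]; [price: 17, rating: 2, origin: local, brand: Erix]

Accepted, Rejected, Accepted, Accepted

The rule appears to be: origin is local.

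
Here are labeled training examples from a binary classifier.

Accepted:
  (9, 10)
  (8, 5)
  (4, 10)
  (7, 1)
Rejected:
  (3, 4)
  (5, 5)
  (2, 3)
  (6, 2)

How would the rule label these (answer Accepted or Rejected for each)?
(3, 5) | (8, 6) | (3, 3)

The pattern is that an item is 'Accepted' exactly when: max ≥ 7.
(3, 5): max 5, doesn't match → Rejected.
(8, 6): max 8, qualifies → Accepted.
(3, 3): max 3, doesn't match → Rejected.

Rejected, Accepted, Rejected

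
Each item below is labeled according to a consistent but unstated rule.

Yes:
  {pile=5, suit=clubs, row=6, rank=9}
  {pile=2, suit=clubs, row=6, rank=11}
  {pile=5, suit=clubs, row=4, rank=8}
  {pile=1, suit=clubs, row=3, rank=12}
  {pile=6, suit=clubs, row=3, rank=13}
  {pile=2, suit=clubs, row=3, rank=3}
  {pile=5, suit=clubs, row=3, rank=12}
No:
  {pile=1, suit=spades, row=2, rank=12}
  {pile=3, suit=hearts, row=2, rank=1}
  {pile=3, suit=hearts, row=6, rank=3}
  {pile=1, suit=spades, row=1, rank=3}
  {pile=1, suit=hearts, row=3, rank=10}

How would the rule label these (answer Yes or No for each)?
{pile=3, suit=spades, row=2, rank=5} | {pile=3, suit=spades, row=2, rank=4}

No, No

Checking candidate rules against both groups, what survives is: suit is clubs.
{pile=3, suit=spades, row=2, rank=5}: No (suit is spades). {pile=3, suit=spades, row=2, rank=4}: No (suit is spades).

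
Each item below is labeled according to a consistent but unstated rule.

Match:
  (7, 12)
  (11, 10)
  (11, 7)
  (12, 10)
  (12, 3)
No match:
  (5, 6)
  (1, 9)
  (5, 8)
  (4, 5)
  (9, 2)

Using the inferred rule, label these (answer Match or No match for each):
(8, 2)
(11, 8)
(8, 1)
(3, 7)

No match, Match, No match, No match

'Match' ⟺ sum ≥ 15.
(8, 2) → 8+2 = 10 → No match. (11, 8) → 11+8 = 19 → Match. (8, 1) → 8+1 = 9 → No match. (3, 7) → 3+7 = 10 → No match.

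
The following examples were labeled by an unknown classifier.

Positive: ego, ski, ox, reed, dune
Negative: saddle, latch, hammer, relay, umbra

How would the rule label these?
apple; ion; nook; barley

Negative, Positive, Positive, Negative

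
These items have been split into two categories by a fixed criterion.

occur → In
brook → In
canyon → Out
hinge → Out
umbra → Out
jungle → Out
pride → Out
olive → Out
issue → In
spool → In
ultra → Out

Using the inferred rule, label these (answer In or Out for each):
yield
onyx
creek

Out, Out, In

The common property of the 'In' items is: has a double letter. No 'Out' item has it.
Out: yield, since no doubled letter. Out: onyx, since no doubled letter. In: creek, since 'ee' doubled.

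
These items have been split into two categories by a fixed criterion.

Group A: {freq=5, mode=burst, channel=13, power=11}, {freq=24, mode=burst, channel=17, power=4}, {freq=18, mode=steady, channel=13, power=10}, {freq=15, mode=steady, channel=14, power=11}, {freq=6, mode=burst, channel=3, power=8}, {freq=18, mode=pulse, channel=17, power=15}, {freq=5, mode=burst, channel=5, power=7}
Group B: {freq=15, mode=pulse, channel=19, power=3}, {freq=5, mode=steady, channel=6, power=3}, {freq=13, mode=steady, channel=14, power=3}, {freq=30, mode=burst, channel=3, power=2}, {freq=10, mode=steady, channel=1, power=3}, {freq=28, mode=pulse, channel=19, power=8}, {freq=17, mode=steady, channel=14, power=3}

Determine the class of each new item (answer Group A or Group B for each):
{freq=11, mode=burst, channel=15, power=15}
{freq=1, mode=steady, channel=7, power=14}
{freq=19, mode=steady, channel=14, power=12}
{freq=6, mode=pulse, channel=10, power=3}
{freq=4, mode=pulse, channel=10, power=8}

Group A, Group A, Group A, Group B, Group A

'Group A' ⟺ freq ≤ 24 AND power ≥ 4.
{freq=11, mode=burst, channel=15, power=15} — freq = 11, power = 15, hence Group A. {freq=1, mode=steady, channel=7, power=14} — freq = 1, power = 14, hence Group A. {freq=19, mode=steady, channel=14, power=12} — freq = 19, power = 12, hence Group A. {freq=6, mode=pulse, channel=10, power=3} — freq = 6, power = 3, hence Group B. {freq=4, mode=pulse, channel=10, power=8} — freq = 4, power = 8, hence Group A.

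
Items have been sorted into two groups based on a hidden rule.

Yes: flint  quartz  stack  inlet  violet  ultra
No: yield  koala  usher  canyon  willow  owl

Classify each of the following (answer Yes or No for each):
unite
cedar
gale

Yes, No, No

Checking candidate rules against both groups, what survives is: contains 't'.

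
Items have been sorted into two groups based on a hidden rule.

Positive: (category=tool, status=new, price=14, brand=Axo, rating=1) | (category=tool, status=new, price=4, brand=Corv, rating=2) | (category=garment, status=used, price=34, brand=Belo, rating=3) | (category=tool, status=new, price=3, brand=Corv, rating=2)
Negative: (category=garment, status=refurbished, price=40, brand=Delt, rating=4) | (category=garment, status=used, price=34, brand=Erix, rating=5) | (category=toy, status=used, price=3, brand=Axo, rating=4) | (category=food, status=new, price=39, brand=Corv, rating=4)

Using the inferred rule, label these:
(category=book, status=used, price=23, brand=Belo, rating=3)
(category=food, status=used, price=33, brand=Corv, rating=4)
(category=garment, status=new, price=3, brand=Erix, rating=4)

Positive, Negative, Negative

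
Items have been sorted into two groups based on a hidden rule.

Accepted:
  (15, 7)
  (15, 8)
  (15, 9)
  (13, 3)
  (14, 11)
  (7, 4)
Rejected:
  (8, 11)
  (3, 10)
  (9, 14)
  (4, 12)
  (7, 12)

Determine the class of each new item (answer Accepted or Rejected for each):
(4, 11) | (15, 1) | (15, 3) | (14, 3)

Rule: first > second. This holds for each 'Accepted' example and fails for each 'Rejected' one.
(4, 11): 4 < 11 — does not satisfy this, so Rejected. (15, 1): 15 > 1 — meets the rule, so Accepted. (15, 3): 15 > 3 — meets the rule, so Accepted. (14, 3): 14 > 3 — meets the rule, so Accepted.

Rejected, Accepted, Accepted, Accepted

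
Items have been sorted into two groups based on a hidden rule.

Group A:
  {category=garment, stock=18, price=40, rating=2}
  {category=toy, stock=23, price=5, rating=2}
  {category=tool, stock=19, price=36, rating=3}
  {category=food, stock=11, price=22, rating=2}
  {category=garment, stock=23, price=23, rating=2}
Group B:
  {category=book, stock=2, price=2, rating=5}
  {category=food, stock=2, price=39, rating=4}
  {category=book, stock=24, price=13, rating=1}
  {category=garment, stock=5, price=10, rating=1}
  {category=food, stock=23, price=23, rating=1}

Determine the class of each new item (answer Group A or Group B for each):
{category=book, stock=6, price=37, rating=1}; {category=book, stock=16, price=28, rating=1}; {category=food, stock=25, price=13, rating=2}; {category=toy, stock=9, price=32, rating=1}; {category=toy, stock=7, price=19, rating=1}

The classifier is using: stock ≥ 5 AND rating ≥ 2.
{category=book, stock=6, price=37, rating=1}: stock = 6, rating = 1, does not fit → Group B. {category=book, stock=16, price=28, rating=1}: stock = 16, rating = 1, does not fit → Group B. {category=food, stock=25, price=13, rating=2}: stock = 25, rating = 2, has this property → Group A. {category=toy, stock=9, price=32, rating=1}: stock = 9, rating = 1, does not fit → Group B. {category=toy, stock=7, price=19, rating=1}: stock = 7, rating = 1, does not fit → Group B.

Group B, Group B, Group A, Group B, Group B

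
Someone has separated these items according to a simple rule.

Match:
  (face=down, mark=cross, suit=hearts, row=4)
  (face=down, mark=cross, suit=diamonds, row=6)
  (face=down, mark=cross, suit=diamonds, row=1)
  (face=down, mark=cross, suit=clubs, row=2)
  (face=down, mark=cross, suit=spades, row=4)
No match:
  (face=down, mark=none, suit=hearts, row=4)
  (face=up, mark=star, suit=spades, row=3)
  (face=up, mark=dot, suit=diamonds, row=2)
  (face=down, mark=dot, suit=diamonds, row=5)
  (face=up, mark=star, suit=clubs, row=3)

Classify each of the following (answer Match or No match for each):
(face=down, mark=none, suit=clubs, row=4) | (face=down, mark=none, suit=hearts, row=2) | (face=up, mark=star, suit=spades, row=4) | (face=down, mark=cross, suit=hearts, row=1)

Looking at the examples, the only property every 'Match' case has and every 'No match' case lacks is: mark is cross.
(face=down, mark=none, suit=clubs, row=4): No match (mark is none). (face=down, mark=none, suit=hearts, row=2): No match (mark is none). (face=up, mark=star, suit=spades, row=4): No match (mark is star). (face=down, mark=cross, suit=hearts, row=1): Match (mark is cross).

No match, No match, No match, Match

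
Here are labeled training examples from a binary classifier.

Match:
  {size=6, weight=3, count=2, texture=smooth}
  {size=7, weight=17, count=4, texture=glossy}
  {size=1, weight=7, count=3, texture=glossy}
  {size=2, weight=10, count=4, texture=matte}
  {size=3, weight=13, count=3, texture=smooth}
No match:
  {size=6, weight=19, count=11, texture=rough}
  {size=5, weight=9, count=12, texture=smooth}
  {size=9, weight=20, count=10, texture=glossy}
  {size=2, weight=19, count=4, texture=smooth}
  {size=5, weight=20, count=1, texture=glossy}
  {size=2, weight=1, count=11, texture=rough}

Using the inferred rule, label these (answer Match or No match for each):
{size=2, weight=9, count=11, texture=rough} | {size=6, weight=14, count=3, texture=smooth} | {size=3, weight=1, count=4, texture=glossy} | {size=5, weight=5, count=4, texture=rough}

The pattern is that an item is 'Match' exactly when: count ≤ 4 AND weight ≤ 17.
{size=2, weight=9, count=11, texture=rough} — count = 11, weight = 9, hence No match.
{size=6, weight=14, count=3, texture=smooth} — count = 3, weight = 14, hence Match.
{size=3, weight=1, count=4, texture=glossy} — count = 4, weight = 1, hence Match.
{size=5, weight=5, count=4, texture=rough} — count = 4, weight = 5, hence Match.

No match, Match, Match, Match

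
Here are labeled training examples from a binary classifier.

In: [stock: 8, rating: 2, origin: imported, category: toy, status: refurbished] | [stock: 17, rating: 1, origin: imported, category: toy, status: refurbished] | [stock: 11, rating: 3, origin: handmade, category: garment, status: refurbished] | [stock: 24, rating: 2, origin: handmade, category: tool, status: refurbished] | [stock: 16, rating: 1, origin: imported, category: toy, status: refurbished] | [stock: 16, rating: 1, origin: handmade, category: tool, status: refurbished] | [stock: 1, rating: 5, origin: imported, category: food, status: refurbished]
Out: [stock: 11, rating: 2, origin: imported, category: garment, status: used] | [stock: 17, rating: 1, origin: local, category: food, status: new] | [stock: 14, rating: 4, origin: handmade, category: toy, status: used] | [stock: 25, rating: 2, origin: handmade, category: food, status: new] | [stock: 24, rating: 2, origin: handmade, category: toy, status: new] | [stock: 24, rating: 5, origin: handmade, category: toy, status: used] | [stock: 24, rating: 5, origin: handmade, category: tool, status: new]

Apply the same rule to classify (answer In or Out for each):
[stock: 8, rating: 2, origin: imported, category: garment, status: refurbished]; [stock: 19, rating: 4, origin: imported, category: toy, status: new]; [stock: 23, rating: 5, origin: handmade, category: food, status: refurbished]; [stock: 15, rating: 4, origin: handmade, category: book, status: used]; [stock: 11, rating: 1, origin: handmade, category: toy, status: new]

In, Out, In, Out, Out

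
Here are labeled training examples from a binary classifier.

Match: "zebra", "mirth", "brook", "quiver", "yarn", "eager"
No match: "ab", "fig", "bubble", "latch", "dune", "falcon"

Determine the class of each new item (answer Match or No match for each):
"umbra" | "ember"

Match, Match

A rule that fits every label: contains 'r' — true of each 'Match' example, false of each 'No match' one.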